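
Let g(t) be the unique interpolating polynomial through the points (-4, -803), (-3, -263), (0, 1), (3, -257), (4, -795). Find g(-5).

-1929

Evaluate each Lagrange basis at t = -5:
L_0(-5) = (-2)·(-5)·(-8)·(-9)/[(-1)·(-4)·(-7)·(-8)] = 45/14
L_1(-5) = (-1)·(-5)·(-8)·(-9)/[(1)·(-3)·(-6)·(-7)] = -20/7
L_2(-5) = (-1)·(-2)·(-8)·(-9)/[(4)·(3)·(-3)·(-4)] = 1
L_3(-5) = (-1)·(-2)·(-5)·(-9)/[(7)·(6)·(3)·(-1)] = -5/7
L_4(-5) = (-1)·(-2)·(-5)·(-8)/[(8)·(7)·(4)·(1)] = 5/14
Sum: (-803)·(45/14) + (-263)·(-20/7) + 1·(1) + (-257)·(-5/7) + (-795)·(5/14) = -1929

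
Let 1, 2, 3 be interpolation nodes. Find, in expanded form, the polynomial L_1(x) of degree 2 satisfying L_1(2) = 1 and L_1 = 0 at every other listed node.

L_1(x) = -x^2 + 4x - 3

L_1(x) = (x - 1)(x - 3) / [(1)·(-1)]
       = (x^2 - 4x + 3) / (-1)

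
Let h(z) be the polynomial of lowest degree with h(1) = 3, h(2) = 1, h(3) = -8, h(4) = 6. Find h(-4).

-1142

Using Newton's divided-difference form:
h[1,2] = (1 - 3) / (2 - 1) = -2
h[2,3] = (-8 - 1) / (3 - 2) = -9
h[3,4] = (6 - (-8)) / (4 - 3) = 14
h[1,2,3] = (-9 - (-2)) / (3 - 1) = -7/2
h[2,3,4] = (14 - (-9)) / (4 - 2) = 23/2
h[1,2,3,4] = (23/2 - (-7/2)) / (4 - 1) = 5
h(-4) = 3 + (-2)·(-5) + (-7/2)·(-5)·(-6) + 5·(-5)·(-6)·(-7) = -1142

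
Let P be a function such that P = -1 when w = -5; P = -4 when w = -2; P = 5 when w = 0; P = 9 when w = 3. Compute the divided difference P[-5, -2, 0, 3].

P[-5,-2] = (-4 - (-1)) / (-2 - (-5)) = -1
P[-2,0] = (5 - (-4)) / (0 - (-2)) = 9/2
P[0,3] = (9 - 5) / (3 - 0) = 4/3
P[-5,-2,0] = (9/2 - (-1)) / (0 - (-5)) = 11/10
P[-2,0,3] = (4/3 - 9/2) / (3 - (-2)) = -19/30
P[-5,-2,0,3] = (-19/30 - 11/10) / (3 - (-5)) = -13/60

-13/60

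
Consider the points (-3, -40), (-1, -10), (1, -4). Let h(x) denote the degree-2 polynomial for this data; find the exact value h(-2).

-22

Evaluate each Lagrange basis at x = -2:
L_0(-2) = (-1)·(-3)/[(-2)·(-4)] = 3/8
L_1(-2) = (1)·(-3)/[(2)·(-2)] = 3/4
L_2(-2) = (1)·(-1)/[(4)·(2)] = -1/8
Sum: (-40)·(3/8) + (-10)·(3/4) + (-4)·(-1/8) = -22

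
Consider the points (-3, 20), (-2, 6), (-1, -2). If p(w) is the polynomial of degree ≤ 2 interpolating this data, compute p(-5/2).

49/4

Using Newton's divided-difference form:
p[-3,-2] = (6 - 20) / (-2 - (-3)) = -14
p[-2,-1] = (-2 - 6) / (-1 - (-2)) = -8
p[-3,-2,-1] = (-8 - (-14)) / (-1 - (-3)) = 3
p(-5/2) = 20 + (-14)·(1/2) + 3·(1/2)·(-1/2) = 49/4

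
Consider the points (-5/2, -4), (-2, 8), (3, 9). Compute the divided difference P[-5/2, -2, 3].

-238/55

P[-5/2,-2] = (8 - (-4)) / (-2 - (-5/2)) = 24
P[-2,3] = (9 - 8) / (3 - (-2)) = 1/5
P[-5/2,-2,3] = (1/5 - 24) / (3 - (-5/2)) = -238/55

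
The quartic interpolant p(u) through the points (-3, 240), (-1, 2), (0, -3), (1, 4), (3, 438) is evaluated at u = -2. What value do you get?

43

Evaluate each Lagrange basis at u = -2:
L_0(-2) = (-1)·(-2)·(-3)·(-5)/[(-2)·(-3)·(-4)·(-6)] = 5/24
L_1(-2) = (1)·(-2)·(-3)·(-5)/[(2)·(-1)·(-2)·(-4)] = 15/8
L_2(-2) = (1)·(-1)·(-3)·(-5)/[(3)·(1)·(-1)·(-3)] = -5/3
L_3(-2) = (1)·(-1)·(-2)·(-5)/[(4)·(2)·(1)·(-2)] = 5/8
L_4(-2) = (1)·(-1)·(-2)·(-3)/[(6)·(4)·(3)·(2)] = -1/24
Sum: 240·(5/24) + 2·(15/8) + (-3)·(-5/3) + 4·(5/8) + 438·(-1/24) = 43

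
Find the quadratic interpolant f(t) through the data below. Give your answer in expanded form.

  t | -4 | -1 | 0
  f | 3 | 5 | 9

Newton's divided differences:
f[-4,-1] = (5 - 3) / (-1 - (-4)) = 2/3
f[-1,0] = (9 - 5) / (0 - (-1)) = 4
f[-4,-1,0] = (4 - 2/3) / (0 - (-4)) = 5/6
f(t) = 3 + (2/3)·(t + 4) + (5/6)·(t + 4)(t + 1)
Expanding: f(t) = (5/6)t^2 + (29/6)t + 9

f(t) = (5/6)t^2 + (29/6)t + 9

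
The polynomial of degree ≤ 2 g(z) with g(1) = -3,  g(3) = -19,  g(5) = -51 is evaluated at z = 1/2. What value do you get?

-3/2

Evaluate each Lagrange basis at z = 1/2:
L_0(1/2) = (-5/2)·(-9/2)/[(-2)·(-4)] = 45/32
L_1(1/2) = (-1/2)·(-9/2)/[(2)·(-2)] = -9/16
L_2(1/2) = (-1/2)·(-5/2)/[(4)·(2)] = 5/32
Sum: (-3)·(45/32) + (-19)·(-9/16) + (-51)·(5/32) = -3/2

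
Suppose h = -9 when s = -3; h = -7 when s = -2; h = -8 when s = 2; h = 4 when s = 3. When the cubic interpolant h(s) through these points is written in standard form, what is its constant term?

L_0(s) = (s + 2)(s - 2)(s - 3) / [-30] = -(1/30)s^3 + (1/10)s^2 + (2/15)s - 2/5
L_1(s) = (s + 3)(s - 2)(s - 3) / [20] = (1/20)s^3 - (1/10)s^2 - (9/20)s + 9/10
L_2(s) = (s + 3)(s + 2)(s - 3) / [-20] = -(1/20)s^3 - (1/10)s^2 + (9/20)s + 9/10
L_3(s) = (s + 3)(s + 2)(s - 2) / [30] = (1/30)s^3 + (1/10)s^2 - (2/15)s - 2/5
h(s) = (-9)·L_0 + (-7)·L_1 + (-8)·L_2 + 4·L_3
Only the constant term is needed; take it from each L_i and combine:
(-9)·(-2/5) + (-7)·(9/10) + (-8)·(9/10) + 4·(-2/5) = -23/2

-23/2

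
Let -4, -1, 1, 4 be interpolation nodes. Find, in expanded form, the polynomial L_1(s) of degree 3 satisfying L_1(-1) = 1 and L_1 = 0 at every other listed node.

L_1(s) = (1/30)s^3 - (1/30)s^2 - (8/15)s + 8/15

L_1(s) = (s + 4)(s - 1)(s - 4) / [(3)·(-2)·(-5)]
       = (s^3 - s^2 - 16s + 16) / (30)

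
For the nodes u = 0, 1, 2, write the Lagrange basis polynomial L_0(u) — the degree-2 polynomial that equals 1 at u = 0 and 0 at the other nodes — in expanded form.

L_0(u) = (1/2)u^2 - (3/2)u + 1

L_0(u) = (u - 1)(u - 2) / [(-1)·(-2)]
       = (u^2 - 3u + 2) / (2)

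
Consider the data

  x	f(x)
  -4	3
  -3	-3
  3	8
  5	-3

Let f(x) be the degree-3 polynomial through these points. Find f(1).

Evaluate each Lagrange basis at x = 1:
L_0(1) = (4)·(-2)·(-4)/[(-1)·(-7)·(-9)] = -32/63
L_1(1) = (5)·(-2)·(-4)/[(1)·(-6)·(-8)] = 5/6
L_2(1) = (5)·(4)·(-4)/[(7)·(6)·(-2)] = 20/21
L_3(1) = (5)·(4)·(-2)/[(9)·(8)·(2)] = -5/18
Sum: 3·(-32/63) + (-3)·(5/6) + 8·(20/21) + (-3)·(-5/18) = 31/7

31/7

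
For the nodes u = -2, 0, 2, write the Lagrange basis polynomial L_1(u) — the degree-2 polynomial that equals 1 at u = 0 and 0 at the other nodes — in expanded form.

L_1(u) = (u + 2)(u - 2) / [(2)·(-2)]
       = (u^2 - 4) / (-4)

L_1(u) = -(1/4)u^2 + 1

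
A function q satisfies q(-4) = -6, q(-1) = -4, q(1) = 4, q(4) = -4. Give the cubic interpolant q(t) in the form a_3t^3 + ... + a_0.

Newton's divided differences:
q[-4,-1] = (-4 - (-6)) / (-1 - (-4)) = 2/3
q[-1,1] = (4 - (-4)) / (1 - (-1)) = 4
q[1,4] = (-4 - 4) / (4 - 1) = -8/3
q[-4,-1,1] = (4 - 2/3) / (1 - (-4)) = 2/3
q[-1,1,4] = (-8/3 - 4) / (4 - (-1)) = -4/3
q[-4,-1,1,4] = (-4/3 - 2/3) / (4 - (-4)) = -1/4
q(t) = -6 + (2/3)·(t + 4) + (2/3)·(t + 4)(t + 1) + (-1/4)·(t + 4)(t + 1)(t - 1)
Expanding: q(t) = -(1/4)t^3 - (1/3)t^2 + (17/4)t + 1/3

q(t) = -(1/4)t^3 - (1/3)t^2 + (17/4)t + 1/3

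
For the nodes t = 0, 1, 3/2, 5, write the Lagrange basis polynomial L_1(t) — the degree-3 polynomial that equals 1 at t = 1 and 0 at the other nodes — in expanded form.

L_1(t) = t(t - 3/2)(t - 5) / [(1)·(-1/2)·(-4)]
       = (t^3 - (13/2)t^2 + (15/2)t) / (2)

L_1(t) = (1/2)t^3 - (13/4)t^2 + (15/4)t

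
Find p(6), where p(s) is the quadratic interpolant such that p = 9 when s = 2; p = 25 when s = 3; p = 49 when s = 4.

121

Evaluate each Lagrange basis at s = 6:
L_0(6) = (3)·(2)/[(-1)·(-2)] = 3
L_1(6) = (4)·(2)/[(1)·(-1)] = -8
L_2(6) = (4)·(3)/[(2)·(1)] = 6
Sum: 9·(3) + 25·(-8) + 49·(6) = 121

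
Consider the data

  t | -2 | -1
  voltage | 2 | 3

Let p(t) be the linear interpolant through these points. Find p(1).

5

L_0(1) = (2)/[(-1)] = -2
L_1(1) = (3)/[(1)] = 3
Sum: 2·(-2) + 3·(3) = 5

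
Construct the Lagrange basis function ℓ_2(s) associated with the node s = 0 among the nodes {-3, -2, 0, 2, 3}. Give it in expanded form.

ℓ_2(s) = (1/36)s^4 - (13/36)s^2 + 1

ℓ_2(s) = (s + 3)(s + 2)(s - 2)(s - 3) / [(3)·(2)·(-2)·(-3)]
       = (s^4 - 13s^2 + 36) / (36)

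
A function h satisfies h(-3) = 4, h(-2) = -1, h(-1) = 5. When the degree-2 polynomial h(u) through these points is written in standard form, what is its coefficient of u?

Build the Lagrange basis polynomials:
L_0(u) = (u + 2)(u + 1) / [2] = (1/2)u^2 + (3/2)u + 1
L_1(u) = (u + 3)(u + 1) / [-1] = -u^2 - 4u - 3
L_2(u) = (u + 3)(u + 2) / [2] = (1/2)u^2 + (5/2)u + 3
h(u) = 4·L_0 + (-1)·L_1 + 5·L_2
Only the coefficient of u is needed; take it from each L_i and combine:
4·(3/2) + (-1)·(-4) + 5·(5/2) = 45/2

45/2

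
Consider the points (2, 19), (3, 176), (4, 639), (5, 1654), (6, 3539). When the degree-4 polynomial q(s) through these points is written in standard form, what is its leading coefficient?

L_0(s) = (s - 3)(s - 4)(s - 5)(s - 6) / [24] = (1/24)s^4 - (3/4)s^3 + (119/24)s^2 - (57/4)s + 15
L_1(s) = (s - 2)(s - 4)(s - 5)(s - 6) / [-6] = -(1/6)s^4 + (17/6)s^3 - (52/3)s^2 + (134/3)s - 40
L_2(s) = (s - 2)(s - 3)(s - 5)(s - 6) / [4] = (1/4)s^4 - 4s^3 + (91/4)s^2 - 54s + 45
L_3(s) = (s - 2)(s - 3)(s - 4)(s - 6) / [-6] = -(1/6)s^4 + (5/2)s^3 - (40/3)s^2 + 30s - 24
L_4(s) = (s - 2)(s - 3)(s - 4)(s - 5) / [24] = (1/24)s^4 - (7/12)s^3 + (71/24)s^2 - (77/12)s + 5
q(s) = 19·L_0 + 176·L_1 + 639·L_2 + 1654·L_3 + 3539·L_4
Only the coefficient of s^4 is needed; take it from each L_i and combine:
19·(1/24) + 176·(-1/6) + 639·(1/4) + 1654·(-1/6) + 3539·(1/24) = 3

3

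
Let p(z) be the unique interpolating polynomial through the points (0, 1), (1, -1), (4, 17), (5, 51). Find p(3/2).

-19/8

Evaluate each Lagrange basis at z = 3/2:
L_0(3/2) = (1/2)·(-5/2)·(-7/2)/[(-1)·(-4)·(-5)] = -7/32
L_1(3/2) = (3/2)·(-5/2)·(-7/2)/[(1)·(-3)·(-4)] = 35/32
L_2(3/2) = (3/2)·(1/2)·(-7/2)/[(4)·(3)·(-1)] = 7/32
L_3(3/2) = (3/2)·(1/2)·(-5/2)/[(5)·(4)·(1)] = -3/32
Sum: 1·(-7/32) + (-1)·(35/32) + 17·(7/32) + 51·(-3/32) = -19/8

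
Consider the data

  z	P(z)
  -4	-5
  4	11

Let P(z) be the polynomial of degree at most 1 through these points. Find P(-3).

Evaluate each Lagrange basis at z = -3:
L_0(-3) = (-7)/[(-8)] = 7/8
L_1(-3) = (1)/[(8)] = 1/8
Sum: (-5)·(7/8) + 11·(1/8) = -3

-3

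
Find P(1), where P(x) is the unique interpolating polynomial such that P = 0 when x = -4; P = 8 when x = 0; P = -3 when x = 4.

225/32

Using Newton's divided-difference form:
P[-4,0] = (8 - 0) / (0 - (-4)) = 2
P[0,4] = (-3 - 8) / (4 - 0) = -11/4
P[-4,0,4] = (-11/4 - 2) / (4 - (-4)) = -19/32
P(1) = 0 + 2·(5) + (-19/32)·(5)·(1) = 225/32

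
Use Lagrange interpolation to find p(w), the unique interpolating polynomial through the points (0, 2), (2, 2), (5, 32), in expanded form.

p(w) = 2w^2 - 4w + 2

Build the Lagrange basis polynomials:
L_0(w) = (w - 2)(w - 5) / [10] = (1/10)w^2 - (7/10)w + 1
L_1(w) = w(w - 5) / [-6] = -(1/6)w^2 + (5/6)w
L_2(w) = w(w - 2) / [15] = (1/15)w^2 - (2/15)w
p(w) = 2·L_0 + 2·L_1 + 32·L_2
  2·L_0(w) = (1/5)w^2 - (7/5)w + 2
  2·L_1(w) = -(1/3)w^2 + (5/3)w
  32·L_2(w) = (32/15)w^2 - (64/15)w
Adding term by term: 2w^2 - 4w + 2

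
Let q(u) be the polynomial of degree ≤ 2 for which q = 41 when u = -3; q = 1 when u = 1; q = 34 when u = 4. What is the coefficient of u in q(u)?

-4

L_0(u) = (u - 1)(u - 4) / [28] = (1/28)u^2 - (5/28)u + 1/7
L_1(u) = (u + 3)(u - 4) / [-12] = -(1/12)u^2 + (1/12)u + 1
L_2(u) = (u + 3)(u - 1) / [21] = (1/21)u^2 + (2/21)u - 1/7
q(u) = 41·L_0 + 1·L_1 + 34·L_2
Only the coefficient of u is needed; take it from each L_i and combine:
41·(-5/28) + 1·(1/12) + 34·(2/21) = -4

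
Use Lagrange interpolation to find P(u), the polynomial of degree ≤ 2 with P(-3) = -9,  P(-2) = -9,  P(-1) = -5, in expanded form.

Build the Lagrange basis polynomials:
L_0(u) = (u + 2)(u + 1) / [2] = (1/2)u^2 + (3/2)u + 1
L_1(u) = (u + 3)(u + 1) / [-1] = -u^2 - 4u - 3
L_2(u) = (u + 3)(u + 2) / [2] = (1/2)u^2 + (5/2)u + 3
P(u) = (-9)·L_0 + (-9)·L_1 + (-5)·L_2
  (-9)·L_0(u) = -(9/2)u^2 - (27/2)u - 9
  (-9)·L_1(u) = 9u^2 + 36u + 27
  (-5)·L_2(u) = -(5/2)u^2 - (25/2)u - 15
Adding term by term: 2u^2 + 10u + 3

P(u) = 2u^2 + 10u + 3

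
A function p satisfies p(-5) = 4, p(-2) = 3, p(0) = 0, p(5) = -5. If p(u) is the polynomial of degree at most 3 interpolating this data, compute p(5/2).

Using Newton's divided-difference form:
p[-5,-2] = (3 - 4) / (-2 - (-5)) = -1/3
p[-2,0] = (0 - 3) / (0 - (-2)) = -3/2
p[0,5] = (-5 - 0) / (5 - 0) = -1
p[-5,-2,0] = (-3/2 - (-1/3)) / (0 - (-5)) = -7/30
p[-2,0,5] = (-1 - (-3/2)) / (5 - (-2)) = 1/14
p[-5,-2,0,5] = (1/14 - (-7/30)) / (5 - (-5)) = 16/525
p(5/2) = 4 + (-1/3)·(15/2) + (-7/30)·(15/2)·(9/2) + (16/525)·(15/2)·(9/2)·(5/2) = -213/56

-213/56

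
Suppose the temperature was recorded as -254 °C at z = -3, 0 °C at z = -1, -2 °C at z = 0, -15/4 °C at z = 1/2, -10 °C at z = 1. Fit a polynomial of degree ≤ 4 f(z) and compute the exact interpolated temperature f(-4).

Evaluate each Lagrange basis at z = -4:
L_0(-4) = (-3)·(-4)·(-9/2)·(-5)/[(-2)·(-3)·(-7/2)·(-4)] = 45/14
L_1(-4) = (-1)·(-4)·(-9/2)·(-5)/[(2)·(-1)·(-3/2)·(-2)] = -15
L_2(-4) = (-1)·(-3)·(-9/2)·(-5)/[(3)·(1)·(-1/2)·(-1)] = 45
L_3(-4) = (-1)·(-3)·(-4)·(-5)/[(7/2)·(3/2)·(1/2)·(-1/2)] = -320/7
L_4(-4) = (-1)·(-3)·(-4)·(-9/2)/[(4)·(2)·(1)·(1/2)] = 27/2
Sum: (-254)·(45/14) + 0 + (-2)·(45) + (-15/4)·(-320/7) + (-10)·(27/2) = -870

-870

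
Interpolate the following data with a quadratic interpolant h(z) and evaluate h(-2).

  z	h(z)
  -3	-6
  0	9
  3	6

1

Evaluate each Lagrange basis at z = -2:
L_0(-2) = (-2)·(-5)/[(-3)·(-6)] = 5/9
L_1(-2) = (1)·(-5)/[(3)·(-3)] = 5/9
L_2(-2) = (1)·(-2)/[(6)·(3)] = -1/9
Sum: (-6)·(5/9) + 9·(5/9) + 6·(-1/9) = 1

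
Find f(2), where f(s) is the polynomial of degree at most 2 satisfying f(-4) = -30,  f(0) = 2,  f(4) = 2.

6

Evaluate each Lagrange basis at s = 2:
L_0(2) = (2)·(-2)/[(-4)·(-8)] = -1/8
L_1(2) = (6)·(-2)/[(4)·(-4)] = 3/4
L_2(2) = (6)·(2)/[(8)·(4)] = 3/8
Sum: (-30)·(-1/8) + 2·(3/4) + 2·(3/8) = 6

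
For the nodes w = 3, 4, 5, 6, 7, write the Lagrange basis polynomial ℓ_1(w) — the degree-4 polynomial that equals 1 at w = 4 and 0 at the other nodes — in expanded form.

ℓ_1(w) = (w - 3)(w - 5)(w - 6)(w - 7) / [(1)·(-1)·(-2)·(-3)]
       = (w^4 - 21w^3 + 161w^2 - 531w + 630) / (-6)

ℓ_1(w) = -(1/6)w^4 + (7/2)w^3 - (161/6)w^2 + (177/2)w - 105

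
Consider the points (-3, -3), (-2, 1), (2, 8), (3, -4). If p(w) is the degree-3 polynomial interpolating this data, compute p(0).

109/10

Evaluate each Lagrange basis at w = 0:
L_0(0) = (2)·(-2)·(-3)/[(-1)·(-5)·(-6)] = -2/5
L_1(0) = (3)·(-2)·(-3)/[(1)·(-4)·(-5)] = 9/10
L_2(0) = (3)·(2)·(-3)/[(5)·(4)·(-1)] = 9/10
L_3(0) = (3)·(2)·(-2)/[(6)·(5)·(1)] = -2/5
Sum: (-3)·(-2/5) + 1·(9/10) + 8·(9/10) + (-4)·(-2/5) = 109/10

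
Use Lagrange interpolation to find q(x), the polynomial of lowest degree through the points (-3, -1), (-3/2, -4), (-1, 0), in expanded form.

q(x) = 5x^2 + (41/2)x + 31/2

Build the Lagrange basis polynomials:
L_0(x) = (x + 3/2)(x + 1) / [3] = (1/3)x^2 + (5/6)x + 1/2
L_1(x) = (x + 3)(x + 1) / [-3/4] = -(4/3)x^2 - (16/3)x - 4
L_2(x) = (x + 3)(x + 3/2) / [1] = x^2 + (9/2)x + 9/2
q(x) = (-1)·L_0 + (-4)·L_1 + 0·L_2
  (-1)·L_0(x) = -(1/3)x^2 - (5/6)x - 1/2
  (-4)·L_1(x) = (16/3)x^2 + (64/3)x + 16
  0·L_2(x) = 0
Adding term by term: 5x^2 + (41/2)x + 31/2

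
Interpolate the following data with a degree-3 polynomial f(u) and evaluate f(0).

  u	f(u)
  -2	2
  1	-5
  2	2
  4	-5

-101/9

Using Newton's divided-difference form:
f[-2,1] = (-5 - 2) / (1 - (-2)) = -7/3
f[1,2] = (2 - (-5)) / (2 - 1) = 7
f[2,4] = (-5 - 2) / (4 - 2) = -7/2
f[-2,1,2] = (7 - (-7/3)) / (2 - (-2)) = 7/3
f[1,2,4] = (-7/2 - 7) / (4 - 1) = -7/2
f[-2,1,2,4] = (-7/2 - 7/3) / (4 - (-2)) = -35/36
f(0) = 2 + (-7/3)·(2) + (7/3)·(2)·(-1) + (-35/36)·(2)·(-1)·(-2) = -101/9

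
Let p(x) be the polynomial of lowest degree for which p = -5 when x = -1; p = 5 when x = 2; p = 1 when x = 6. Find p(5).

Using Newton's divided-difference form:
p[-1,2] = (5 - (-5)) / (2 - (-1)) = 10/3
p[2,6] = (1 - 5) / (6 - 2) = -1
p[-1,2,6] = (-1 - 10/3) / (6 - (-1)) = -13/21
p(5) = -5 + (10/3)·(6) + (-13/21)·(6)·(3) = 27/7

27/7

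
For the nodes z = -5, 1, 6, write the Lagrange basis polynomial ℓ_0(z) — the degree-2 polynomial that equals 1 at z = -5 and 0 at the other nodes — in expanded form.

ℓ_0(z) = (1/66)z^2 - (7/66)z + 1/11

ℓ_0(z) = (z - 1)(z - 6) / [(-6)·(-11)]
       = (z^2 - 7z + 6) / (66)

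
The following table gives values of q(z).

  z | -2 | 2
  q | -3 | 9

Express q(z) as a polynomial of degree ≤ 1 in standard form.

Build the Lagrange basis polynomials:
L_0(z) = (z - 2) / [-4] = -(1/4)z + 1/2
L_1(z) = (z + 2) / [4] = (1/4)z + 1/2
q(z) = (-3)·L_0 + 9·L_1
  (-3)·L_0(z) = (3/4)z - 3/2
  9·L_1(z) = (9/4)z + 9/2
Adding term by term: 3z + 3

q(z) = 3z + 3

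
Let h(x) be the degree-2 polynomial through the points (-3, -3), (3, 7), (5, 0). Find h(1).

L_0(1) = (-2)·(-4)/[(-6)·(-8)] = 1/6
L_1(1) = (4)·(-4)/[(6)·(-2)] = 4/3
L_2(1) = (4)·(-2)/[(8)·(2)] = -1/2
Sum: (-3)·(1/6) + 7·(4/3) + 0 = 53/6

53/6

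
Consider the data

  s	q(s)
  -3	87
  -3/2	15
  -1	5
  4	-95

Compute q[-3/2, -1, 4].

0

q[-3/2,-1] = (5 - 15) / (-1 - (-3/2)) = -20
q[-1,4] = (-95 - 5) / (4 - (-1)) = -20
q[-3/2,-1,4] = (-20 - (-20)) / (4 - (-3/2)) = 0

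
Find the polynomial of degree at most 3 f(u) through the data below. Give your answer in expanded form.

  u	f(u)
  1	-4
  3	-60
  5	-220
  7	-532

Newton's divided differences:
f[1,3] = (-60 - (-4)) / (3 - 1) = -28
f[3,5] = (-220 - (-60)) / (5 - 3) = -80
f[5,7] = (-532 - (-220)) / (7 - 5) = -156
f[1,3,5] = (-80 - (-28)) / (5 - 1) = -13
f[3,5,7] = (-156 - (-80)) / (7 - 3) = -19
f[1,3,5,7] = (-19 - (-13)) / (7 - 1) = -1
f(u) = -4 + (-28)·(u - 1) + (-13)·(u - 1)(u - 3) + (-1)·(u - 1)(u - 3)(u - 5)
Expanding: f(u) = -u^3 - 4u^2 + u

f(u) = -u^3 - 4u^2 + u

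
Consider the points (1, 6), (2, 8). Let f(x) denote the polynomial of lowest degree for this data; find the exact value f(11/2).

L_0(11/2) = (7/2)/[(-1)] = -7/2
L_1(11/2) = (9/2)/[(1)] = 9/2
Sum: 6·(-7/2) + 8·(9/2) = 15

15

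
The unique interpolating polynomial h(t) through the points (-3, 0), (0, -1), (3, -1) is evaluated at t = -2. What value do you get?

Using Newton's divided-difference form:
h[-3,0] = (-1 - 0) / (0 - (-3)) = -1/3
h[0,3] = (-1 - (-1)) / (3 - 0) = 0
h[-3,0,3] = (0 - (-1/3)) / (3 - (-3)) = 1/18
h(-2) = 0 + (-1/3)·(1) + (1/18)·(1)·(-2) = -4/9

-4/9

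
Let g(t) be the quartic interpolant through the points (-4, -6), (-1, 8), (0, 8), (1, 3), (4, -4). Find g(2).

L_0(2) = (3)·(2)·(1)·(-2)/[(-3)·(-4)·(-5)·(-8)] = -1/40
L_1(2) = (6)·(2)·(1)·(-2)/[(3)·(-1)·(-2)·(-5)] = 4/5
L_2(2) = (6)·(3)·(1)·(-2)/[(4)·(1)·(-1)·(-4)] = -9/4
L_3(2) = (6)·(3)·(2)·(-2)/[(5)·(2)·(1)·(-3)] = 12/5
L_4(2) = (6)·(3)·(2)·(1)/[(8)·(5)·(4)·(3)] = 3/40
Sum: (-6)·(-1/40) + 8·(4/5) + 8·(-9/4) + 3·(12/5) + (-4)·(3/40) = -91/20

-91/20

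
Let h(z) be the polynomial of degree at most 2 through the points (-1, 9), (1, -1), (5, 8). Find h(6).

Evaluate each Lagrange basis at z = 6:
L_0(6) = (5)·(1)/[(-2)·(-6)] = 5/12
L_1(6) = (7)·(1)/[(2)·(-4)] = -7/8
L_2(6) = (7)·(5)/[(6)·(4)] = 35/24
Sum: 9·(5/12) + (-1)·(-7/8) + 8·(35/24) = 391/24

391/24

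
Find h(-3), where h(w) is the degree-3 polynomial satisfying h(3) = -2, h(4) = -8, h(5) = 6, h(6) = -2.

2806

Evaluate each Lagrange basis at w = -3:
L_0(-3) = (-7)·(-8)·(-9)/[(-1)·(-2)·(-3)] = 84
L_1(-3) = (-6)·(-8)·(-9)/[(1)·(-1)·(-2)] = -216
L_2(-3) = (-6)·(-7)·(-9)/[(2)·(1)·(-1)] = 189
L_3(-3) = (-6)·(-7)·(-8)/[(3)·(2)·(1)] = -56
Sum: (-2)·(84) + (-8)·(-216) + 6·(189) + (-2)·(-56) = 2806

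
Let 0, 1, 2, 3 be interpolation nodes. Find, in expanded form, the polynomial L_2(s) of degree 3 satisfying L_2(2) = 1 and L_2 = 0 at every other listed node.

L_2(s) = -(1/2)s^3 + 2s^2 - (3/2)s

L_2(s) = s(s - 1)(s - 3) / [(2)·(1)·(-1)]
       = (s^3 - 4s^2 + 3s) / (-2)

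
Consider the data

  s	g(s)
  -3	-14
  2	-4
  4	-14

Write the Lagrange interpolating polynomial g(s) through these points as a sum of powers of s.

Build the Lagrange basis polynomials:
L_0(s) = (s - 2)(s - 4) / [35] = (1/35)s^2 - (6/35)s + 8/35
L_1(s) = (s + 3)(s - 4) / [-10] = -(1/10)s^2 + (1/10)s + 6/5
L_2(s) = (s + 3)(s - 2) / [14] = (1/14)s^2 + (1/14)s - 3/7
g(s) = (-14)·L_0 + (-4)·L_1 + (-14)·L_2
  (-14)·L_0(s) = -(2/5)s^2 + (12/5)s - 16/5
  (-4)·L_1(s) = (2/5)s^2 - (2/5)s - 24/5
  (-14)·L_2(s) = -s^2 - s + 6
Adding term by term: -s^2 + s - 2

g(s) = -s^2 + s - 2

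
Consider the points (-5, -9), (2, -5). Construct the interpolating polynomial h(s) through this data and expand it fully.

h(s) = (4/7)s - 43/7

Build the Lagrange basis polynomials:
L_0(s) = (s - 2) / [-7] = -(1/7)s + 2/7
L_1(s) = (s + 5) / [7] = (1/7)s + 5/7
h(s) = (-9)·L_0 + (-5)·L_1
  (-9)·L_0(s) = (9/7)s - 18/7
  (-5)·L_1(s) = -(5/7)s - 25/7
Adding term by term: (4/7)s - 43/7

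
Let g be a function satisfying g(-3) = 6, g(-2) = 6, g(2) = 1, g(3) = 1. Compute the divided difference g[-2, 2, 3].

1/4

g[-2,2] = (1 - 6) / (2 - (-2)) = -5/4
g[2,3] = (1 - 1) / (3 - 2) = 0
g[-2,2,3] = (0 - (-5/4)) / (3 - (-2)) = 1/4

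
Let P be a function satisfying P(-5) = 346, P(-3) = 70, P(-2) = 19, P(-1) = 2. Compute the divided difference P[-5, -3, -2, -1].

-3

P[-5,-3] = (70 - 346) / (-3 - (-5)) = -138
P[-3,-2] = (19 - 70) / (-2 - (-3)) = -51
P[-2,-1] = (2 - 19) / (-1 - (-2)) = -17
P[-5,-3,-2] = (-51 - (-138)) / (-2 - (-5)) = 29
P[-3,-2,-1] = (-17 - (-51)) / (-1 - (-3)) = 17
P[-5,-3,-2,-1] = (17 - 29) / (-1 - (-5)) = -3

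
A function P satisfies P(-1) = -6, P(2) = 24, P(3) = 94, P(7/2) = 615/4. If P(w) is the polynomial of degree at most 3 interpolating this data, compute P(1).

0

L_0(1) = (-1)·(-2)·(-5/2)/[(-3)·(-4)·(-9/2)] = 5/54
L_1(1) = (2)·(-2)·(-5/2)/[(3)·(-1)·(-3/2)] = 20/9
L_2(1) = (2)·(-1)·(-5/2)/[(4)·(1)·(-1/2)] = -5/2
L_3(1) = (2)·(-1)·(-2)/[(9/2)·(3/2)·(1/2)] = 32/27
Sum: (-6)·(5/54) + 24·(20/9) + 94·(-5/2) + 615/4·(32/27) = 0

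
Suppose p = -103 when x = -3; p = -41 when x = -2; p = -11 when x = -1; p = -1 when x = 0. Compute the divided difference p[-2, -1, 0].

p[-2,-1] = (-11 - (-41)) / (-1 - (-2)) = 30
p[-1,0] = (-1 - (-11)) / (0 - (-1)) = 10
p[-2,-1,0] = (10 - 30) / (0 - (-2)) = -10

-10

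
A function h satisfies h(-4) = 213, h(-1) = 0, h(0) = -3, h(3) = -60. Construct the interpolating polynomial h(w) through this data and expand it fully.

Newton's divided differences:
h[-4,-1] = (0 - 213) / (-1 - (-4)) = -71
h[-1,0] = (-3 - 0) / (0 - (-1)) = -3
h[0,3] = (-60 - (-3)) / (3 - 0) = -19
h[-4,-1,0] = (-3 - (-71)) / (0 - (-4)) = 17
h[-1,0,3] = (-19 - (-3)) / (3 - (-1)) = -4
h[-4,-1,0,3] = (-4 - 17) / (3 - (-4)) = -3
h(w) = 213 + (-71)·(w + 4) + 17·(w + 4)(w + 1) + (-3)·(w + 4)(w + 1)w
Expanding: h(w) = -3w^3 + 2w^2 + 2w - 3

h(w) = -3w^3 + 2w^2 + 2w - 3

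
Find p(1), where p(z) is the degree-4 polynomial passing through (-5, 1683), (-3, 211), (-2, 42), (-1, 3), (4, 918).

3

L_0(1) = (4)·(3)·(2)·(-3)/[(-2)·(-3)·(-4)·(-9)] = -1/3
L_1(1) = (6)·(3)·(2)·(-3)/[(2)·(-1)·(-2)·(-7)] = 27/7
L_2(1) = (6)·(4)·(2)·(-3)/[(3)·(1)·(-1)·(-6)] = -8
L_3(1) = (6)·(4)·(3)·(-3)/[(4)·(2)·(1)·(-5)] = 27/5
L_4(1) = (6)·(4)·(3)·(2)/[(9)·(7)·(6)·(5)] = 8/105
Sum: 1683·(-1/3) + 211·(27/7) + 42·(-8) + 3·(27/5) + 918·(8/105) = 3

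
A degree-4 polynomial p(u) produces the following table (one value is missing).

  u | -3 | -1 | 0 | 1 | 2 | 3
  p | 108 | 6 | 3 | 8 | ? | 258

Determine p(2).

The 5 known values determine p uniquely (degree ≤ 4).
L_0(2) = (3)·(2)·(1)·(-1)/[(-2)·(-3)·(-4)·(-6)] = -1/24
L_1(2) = (5)·(2)·(1)·(-1)/[(2)·(-1)·(-2)·(-4)] = 5/8
L_2(2) = (5)·(3)·(1)·(-1)/[(3)·(1)·(-1)·(-3)] = -5/3
L_3(2) = (5)·(3)·(2)·(-1)/[(4)·(2)·(1)·(-2)] = 15/8
L_4(2) = (5)·(3)·(2)·(1)/[(6)·(4)·(3)·(2)] = 5/24
Sum: 108·(-1/24) + 6·(5/8) + 3·(-5/3) + 8·(15/8) + 258·(5/24) = 63

63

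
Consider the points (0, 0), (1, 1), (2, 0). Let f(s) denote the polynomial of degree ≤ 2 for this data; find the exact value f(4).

Evaluate each Lagrange basis at s = 4:
L_0(4) = (3)·(2)/[(-1)·(-2)] = 3
L_1(4) = (4)·(2)/[(1)·(-1)] = -8
L_2(4) = (4)·(3)/[(2)·(1)] = 6
Sum: 0 + 1·(-8) + 0 = -8

-8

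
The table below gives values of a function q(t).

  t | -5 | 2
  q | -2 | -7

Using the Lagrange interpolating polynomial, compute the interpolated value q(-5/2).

-53/14

Evaluate each Lagrange basis at t = -5/2:
L_0(-5/2) = (-9/2)/[(-7)] = 9/14
L_1(-5/2) = (5/2)/[(7)] = 5/14
Sum: (-2)·(9/14) + (-7)·(5/14) = -53/14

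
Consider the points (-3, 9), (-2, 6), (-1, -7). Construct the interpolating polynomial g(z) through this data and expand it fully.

Build the Lagrange basis polynomials:
L_0(z) = (z + 2)(z + 1) / [2] = (1/2)z^2 + (3/2)z + 1
L_1(z) = (z + 3)(z + 1) / [-1] = -z^2 - 4z - 3
L_2(z) = (z + 3)(z + 2) / [2] = (1/2)z^2 + (5/2)z + 3
g(z) = 9·L_0 + 6·L_1 + (-7)·L_2
  9·L_0(z) = (9/2)z^2 + (27/2)z + 9
  6·L_1(z) = -6z^2 - 24z - 18
  (-7)·L_2(z) = -(7/2)z^2 - (35/2)z - 21
Adding term by term: -5z^2 - 28z - 30

g(z) = -5z^2 - 28z - 30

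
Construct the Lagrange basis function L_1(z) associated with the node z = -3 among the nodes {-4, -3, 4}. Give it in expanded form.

L_1(z) = -(1/7)z^2 + 16/7

L_1(z) = (z + 4)(z - 4) / [(1)·(-7)]
       = (z^2 - 16) / (-7)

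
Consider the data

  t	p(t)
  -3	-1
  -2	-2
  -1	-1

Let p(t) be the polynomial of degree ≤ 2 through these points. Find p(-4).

2

Evaluate each Lagrange basis at t = -4:
L_0(-4) = (-2)·(-3)/[(-1)·(-2)] = 3
L_1(-4) = (-1)·(-3)/[(1)·(-1)] = -3
L_2(-4) = (-1)·(-2)/[(2)·(1)] = 1
Sum: (-1)·(3) + (-2)·(-3) + (-1)·(1) = 2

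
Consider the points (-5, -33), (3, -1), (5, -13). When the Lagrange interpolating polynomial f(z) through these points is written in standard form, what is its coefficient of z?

2

L_0(z) = (z - 3)(z - 5) / [80] = (1/80)z^2 - (1/10)z + 3/16
L_1(z) = (z + 5)(z - 5) / [-16] = -(1/16)z^2 + 25/16
L_2(z) = (z + 5)(z - 3) / [20] = (1/20)z^2 + (1/10)z - 3/4
f(z) = (-33)·L_0 + (-1)·L_1 + (-13)·L_2
Only the coefficient of z is needed; take it from each L_i and combine:
(-33)·(-1/10) + (-1)·(0) + (-13)·(1/10) = 2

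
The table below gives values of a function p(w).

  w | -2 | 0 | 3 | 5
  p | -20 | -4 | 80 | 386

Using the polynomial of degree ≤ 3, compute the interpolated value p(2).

20

Evaluate each Lagrange basis at w = 2:
L_0(2) = (2)·(-1)·(-3)/[(-2)·(-5)·(-7)] = -3/35
L_1(2) = (4)·(-1)·(-3)/[(2)·(-3)·(-5)] = 2/5
L_2(2) = (4)·(2)·(-3)/[(5)·(3)·(-2)] = 4/5
L_3(2) = (4)·(2)·(-1)/[(7)·(5)·(2)] = -4/35
Sum: (-20)·(-3/35) + (-4)·(2/5) + 80·(4/5) + 386·(-4/35) = 20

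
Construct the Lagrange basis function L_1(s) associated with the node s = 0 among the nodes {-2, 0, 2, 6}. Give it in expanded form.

L_1(s) = (1/24)s^3 - (1/4)s^2 - (1/6)s + 1

L_1(s) = (s + 2)(s - 2)(s - 6) / [(2)·(-2)·(-6)]
       = (s^3 - 6s^2 - 4s + 24) / (24)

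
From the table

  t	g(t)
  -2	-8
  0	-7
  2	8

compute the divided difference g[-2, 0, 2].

g[-2,0] = (-7 - (-8)) / (0 - (-2)) = 1/2
g[0,2] = (8 - (-7)) / (2 - 0) = 15/2
g[-2,0,2] = (15/2 - 1/2) / (2 - (-2)) = 7/4

7/4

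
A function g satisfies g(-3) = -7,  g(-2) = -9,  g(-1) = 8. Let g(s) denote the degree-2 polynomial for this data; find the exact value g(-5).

54

Evaluate each Lagrange basis at s = -5:
L_0(-5) = (-3)·(-4)/[(-1)·(-2)] = 6
L_1(-5) = (-2)·(-4)/[(1)·(-1)] = -8
L_2(-5) = (-2)·(-3)/[(2)·(1)] = 3
Sum: (-7)·(6) + (-9)·(-8) + 8·(3) = 54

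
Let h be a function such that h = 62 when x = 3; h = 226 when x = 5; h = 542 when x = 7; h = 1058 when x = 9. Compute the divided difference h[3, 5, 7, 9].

1

h[3,5] = (226 - 62) / (5 - 3) = 82
h[5,7] = (542 - 226) / (7 - 5) = 158
h[7,9] = (1058 - 542) / (9 - 7) = 258
h[3,5,7] = (158 - 82) / (7 - 3) = 19
h[5,7,9] = (258 - 158) / (9 - 5) = 25
h[3,5,7,9] = (25 - 19) / (9 - 3) = 1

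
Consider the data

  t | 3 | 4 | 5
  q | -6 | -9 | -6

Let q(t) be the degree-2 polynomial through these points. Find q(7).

Evaluate each Lagrange basis at t = 7:
L_0(7) = (3)·(2)/[(-1)·(-2)] = 3
L_1(7) = (4)·(2)/[(1)·(-1)] = -8
L_2(7) = (4)·(3)/[(2)·(1)] = 6
Sum: (-6)·(3) + (-9)·(-8) + (-6)·(6) = 18

18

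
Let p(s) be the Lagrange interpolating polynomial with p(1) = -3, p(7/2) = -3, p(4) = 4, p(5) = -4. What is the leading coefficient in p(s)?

-29/6

L_0(s) = (s - 7/2)(s - 4)(s - 5) / [-30] = -(1/30)s^3 + (5/12)s^2 - (103/60)s + 7/3
L_1(s) = (s - 1)(s - 4)(s - 5) / [15/8] = (8/15)s^3 - (16/3)s^2 + (232/15)s - 32/3
L_2(s) = (s - 1)(s - 7/2)(s - 5) / [-3/2] = -(2/3)s^3 + (19/3)s^2 - (52/3)s + 35/3
L_3(s) = (s - 1)(s - 7/2)(s - 4) / [6] = (1/6)s^3 - (17/12)s^2 + (43/12)s - 7/3
p(s) = (-3)·L_0 + (-3)·L_1 + 4·L_2 + (-4)·L_3
Only the coefficient of s^3 is needed; take it from each L_i and combine:
(-3)·(-1/30) + (-3)·(8/15) + 4·(-2/3) + (-4)·(1/6) = -29/6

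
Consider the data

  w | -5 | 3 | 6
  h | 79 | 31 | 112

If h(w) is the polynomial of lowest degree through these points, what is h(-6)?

Evaluate each Lagrange basis at w = -6:
L_0(-6) = (-9)·(-12)/[(-8)·(-11)] = 27/22
L_1(-6) = (-1)·(-12)/[(8)·(-3)] = -1/2
L_2(-6) = (-1)·(-9)/[(11)·(3)] = 3/11
Sum: 79·(27/22) + 31·(-1/2) + 112·(3/11) = 112

112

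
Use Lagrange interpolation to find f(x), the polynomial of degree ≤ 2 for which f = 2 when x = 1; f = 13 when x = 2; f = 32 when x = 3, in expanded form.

Build the Lagrange basis polynomials:
L_0(x) = (x - 2)(x - 3) / [2] = (1/2)x^2 - (5/2)x + 3
L_1(x) = (x - 1)(x - 3) / [-1] = -x^2 + 4x - 3
L_2(x) = (x - 1)(x - 2) / [2] = (1/2)x^2 - (3/2)x + 1
f(x) = 2·L_0 + 13·L_1 + 32·L_2
  2·L_0(x) = x^2 - 5x + 6
  13·L_1(x) = -13x^2 + 52x - 39
  32·L_2(x) = 16x^2 - 48x + 32
Adding term by term: 4x^2 - x - 1

f(x) = 4x^2 - x - 1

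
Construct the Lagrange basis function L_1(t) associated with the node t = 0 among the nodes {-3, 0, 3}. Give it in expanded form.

L_1(t) = (t + 3)(t - 3) / [(3)·(-3)]
       = (t^2 - 9) / (-9)

L_1(t) = -(1/9)t^2 + 1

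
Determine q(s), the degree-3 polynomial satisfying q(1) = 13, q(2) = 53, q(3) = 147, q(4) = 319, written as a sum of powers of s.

L_0(s) = (s - 2)(s - 3)(s - 4) / [-6] = -(1/6)s^3 + (3/2)s^2 - (13/3)s + 4
L_1(s) = (s - 1)(s - 3)(s - 4) / [2] = (1/2)s^3 - 4s^2 + (19/2)s - 6
L_2(s) = (s - 1)(s - 2)(s - 4) / [-2] = -(1/2)s^3 + (7/2)s^2 - 7s + 4
L_3(s) = (s - 1)(s - 2)(s - 3) / [6] = (1/6)s^3 - s^2 + (11/6)s - 1
q(s) = 13·L_0 + 53·L_1 + 147·L_2 + 319·L_3
  13·L_0(s) = -(13/6)s^3 + (39/2)s^2 - (169/3)s + 52
  53·L_1(s) = (53/2)s^3 - 212s^2 + (1007/2)s - 318
  147·L_2(s) = -(147/2)s^3 + (1029/2)s^2 - 1029s + 588
  319·L_3(s) = (319/6)s^3 - 319s^2 + (3509/6)s - 319
Adding term by term: 4s^3 + 3s^2 + 3s + 3

q(s) = 4s^3 + 3s^2 + 3s + 3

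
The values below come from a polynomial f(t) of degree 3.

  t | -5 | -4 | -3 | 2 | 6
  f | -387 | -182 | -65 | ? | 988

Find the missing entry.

The 4 known values determine f uniquely (degree ≤ 3).
Evaluate each Lagrange basis at t = 2:
L_0(2) = (6)·(5)·(-4)/[(-1)·(-2)·(-11)] = 60/11
L_1(2) = (7)·(5)·(-4)/[(1)·(-1)·(-10)] = -14
L_2(2) = (7)·(6)·(-4)/[(2)·(1)·(-9)] = 28/3
L_3(2) = (7)·(6)·(5)/[(11)·(10)·(9)] = 7/33
Sum: (-387)·(60/11) + (-182)·(-14) + (-65)·(28/3) + 988·(7/33) = 40

40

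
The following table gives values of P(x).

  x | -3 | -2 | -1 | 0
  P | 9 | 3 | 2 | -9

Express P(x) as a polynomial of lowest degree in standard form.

P(x) = -(5/2)x^3 - (25/2)x^2 - 21x - 9

Build the Lagrange basis polynomials:
L_0(x) = (x + 2)(x + 1)x / [-6] = -(1/6)x^3 - (1/2)x^2 - (1/3)x
L_1(x) = (x + 3)(x + 1)x / [2] = (1/2)x^3 + 2x^2 + (3/2)x
L_2(x) = (x + 3)(x + 2)x / [-2] = -(1/2)x^3 - (5/2)x^2 - 3x
L_3(x) = (x + 3)(x + 2)(x + 1) / [6] = (1/6)x^3 + x^2 + (11/6)x + 1
P(x) = 9·L_0 + 3·L_1 + 2·L_2 + (-9)·L_3
  9·L_0(x) = -(3/2)x^3 - (9/2)x^2 - 3x
  3·L_1(x) = (3/2)x^3 + 6x^2 + (9/2)x
  2·L_2(x) = -x^3 - 5x^2 - 6x
  (-9)·L_3(x) = -(3/2)x^3 - 9x^2 - (33/2)x - 9
Adding term by term: -(5/2)x^3 - (25/2)x^2 - 21x - 9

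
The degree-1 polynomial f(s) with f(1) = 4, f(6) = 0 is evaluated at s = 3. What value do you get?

Evaluate each Lagrange basis at s = 3:
L_0(3) = (-3)/[(-5)] = 3/5
L_1(3) = (2)/[(5)] = 2/5
Sum: 4·(3/5) + 0 = 12/5

12/5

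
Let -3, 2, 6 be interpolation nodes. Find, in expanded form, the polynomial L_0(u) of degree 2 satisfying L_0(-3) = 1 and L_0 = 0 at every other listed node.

L_0(u) = (u - 2)(u - 6) / [(-5)·(-9)]
       = (u^2 - 8u + 12) / (45)

L_0(u) = (1/45)u^2 - (8/45)u + 4/15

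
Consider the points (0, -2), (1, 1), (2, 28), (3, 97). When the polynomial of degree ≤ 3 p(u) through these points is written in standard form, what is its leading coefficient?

3

Build the Lagrange basis polynomials:
L_0(u) = (u - 1)(u - 2)(u - 3) / [-6] = -(1/6)u^3 + u^2 - (11/6)u + 1
L_1(u) = u(u - 2)(u - 3) / [2] = (1/2)u^3 - (5/2)u^2 + 3u
L_2(u) = u(u - 1)(u - 3) / [-2] = -(1/2)u^3 + 2u^2 - (3/2)u
L_3(u) = u(u - 1)(u - 2) / [6] = (1/6)u^3 - (1/2)u^2 + (1/3)u
p(u) = (-2)·L_0 + 1·L_1 + 28·L_2 + 97·L_3
Only the coefficient of u^3 is needed; take it from each L_i and combine:
(-2)·(-1/6) + 1·(1/2) + 28·(-1/2) + 97·(1/6) = 3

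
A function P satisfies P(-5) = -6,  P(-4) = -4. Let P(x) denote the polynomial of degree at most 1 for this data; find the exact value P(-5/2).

-1

L_0(-5/2) = (3/2)/[(-1)] = -3/2
L_1(-5/2) = (5/2)/[(1)] = 5/2
Sum: (-6)·(-3/2) + (-4)·(5/2) = -1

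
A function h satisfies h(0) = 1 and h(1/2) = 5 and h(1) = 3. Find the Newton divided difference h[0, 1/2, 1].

h[0,1/2] = (5 - 1) / (1/2 - 0) = 8
h[1/2,1] = (3 - 5) / (1 - 1/2) = -4
h[0,1/2,1] = (-4 - 8) / (1 - 0) = -12

-12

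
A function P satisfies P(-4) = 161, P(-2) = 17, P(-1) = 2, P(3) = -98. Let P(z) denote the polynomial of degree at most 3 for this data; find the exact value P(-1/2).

Using Newton's divided-difference form:
P[-4,-2] = (17 - 161) / (-2 - (-4)) = -72
P[-2,-1] = (2 - 17) / (-1 - (-2)) = -15
P[-1,3] = (-98 - 2) / (3 - (-1)) = -25
P[-4,-2,-1] = (-15 - (-72)) / (-1 - (-4)) = 19
P[-2,-1,3] = (-25 - (-15)) / (3 - (-2)) = -2
P[-4,-2,-1,3] = (-2 - 19) / (3 - (-4)) = -3
P(-1/2) = 161 + (-72)·(7/2) + 19·(7/2)·(3/2) + (-3)·(7/2)·(3/2)·(1/2) = 7/8

7/8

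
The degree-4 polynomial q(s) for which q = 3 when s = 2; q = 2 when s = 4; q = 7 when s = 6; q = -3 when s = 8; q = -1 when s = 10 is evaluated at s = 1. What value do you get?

L_0(1) = (-3)·(-5)·(-7)·(-9)/[(-2)·(-4)·(-6)·(-8)] = 315/128
L_1(1) = (-1)·(-5)·(-7)·(-9)/[(2)·(-2)·(-4)·(-6)] = -105/32
L_2(1) = (-1)·(-3)·(-7)·(-9)/[(4)·(2)·(-2)·(-4)] = 189/64
L_3(1) = (-1)·(-3)·(-5)·(-9)/[(6)·(4)·(2)·(-2)] = -45/32
L_4(1) = (-1)·(-3)·(-5)·(-7)/[(8)·(6)·(4)·(2)] = 35/128
Sum: 3·(315/128) + 2·(-105/32) + 7·(189/64) + (-3)·(-45/32) + (-1)·(35/128) = 407/16

407/16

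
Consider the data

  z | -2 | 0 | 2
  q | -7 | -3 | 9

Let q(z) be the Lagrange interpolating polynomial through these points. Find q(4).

29

Evaluate each Lagrange basis at z = 4:
L_0(4) = (4)·(2)/[(-2)·(-4)] = 1
L_1(4) = (6)·(2)/[(2)·(-2)] = -3
L_2(4) = (6)·(4)/[(4)·(2)] = 3
Sum: (-7)·(1) + (-3)·(-3) + 9·(3) = 29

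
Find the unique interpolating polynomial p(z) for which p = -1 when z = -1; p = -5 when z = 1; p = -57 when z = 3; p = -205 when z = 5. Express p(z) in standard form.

p(z) = -z^3 - 3z^2 - z

Newton's divided differences:
p[-1,1] = (-5 - (-1)) / (1 - (-1)) = -2
p[1,3] = (-57 - (-5)) / (3 - 1) = -26
p[3,5] = (-205 - (-57)) / (5 - 3) = -74
p[-1,1,3] = (-26 - (-2)) / (3 - (-1)) = -6
p[1,3,5] = (-74 - (-26)) / (5 - 1) = -12
p[-1,1,3,5] = (-12 - (-6)) / (5 - (-1)) = -1
p(z) = -1 + (-2)·(z + 1) + (-6)·(z + 1)(z - 1) + (-1)·(z + 1)(z - 1)(z - 3)
Expanding: p(z) = -z^3 - 3z^2 - z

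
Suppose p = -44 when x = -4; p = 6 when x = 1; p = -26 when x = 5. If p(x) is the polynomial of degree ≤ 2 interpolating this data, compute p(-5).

-66

L_0(-5) = (-6)·(-10)/[(-5)·(-9)] = 4/3
L_1(-5) = (-1)·(-10)/[(5)·(-4)] = -1/2
L_2(-5) = (-1)·(-6)/[(9)·(4)] = 1/6
Sum: (-44)·(4/3) + 6·(-1/2) + (-26)·(1/6) = -66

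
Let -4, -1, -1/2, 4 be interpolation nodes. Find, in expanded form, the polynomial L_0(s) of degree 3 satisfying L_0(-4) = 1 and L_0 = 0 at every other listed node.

L_0(s) = -(1/84)s^3 + (5/168)s^2 + (11/168)s + 1/42

L_0(s) = (s + 1)(s + 1/2)(s - 4) / [(-3)·(-7/2)·(-8)]
       = (s^3 - (5/2)s^2 - (11/2)s - 2) / (-84)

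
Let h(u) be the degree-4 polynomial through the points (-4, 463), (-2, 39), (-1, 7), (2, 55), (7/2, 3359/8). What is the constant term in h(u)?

L_0(u) = (u + 2)(u + 1)(u - 2)(u - 7/2) / [270] = (1/270)u^4 - (1/108)u^3 - (1/36)u^2 + (1/27)u + 7/135
L_1(u) = (u + 4)(u + 1)(u - 2)(u - 7/2) / [-44] = -(1/44)u^4 + (1/88)u^3 + (3/8)u^2 - (13/44)u - 7/11
L_2(u) = (u + 4)(u + 2)(u - 2)(u - 7/2) / [81/2] = (2/81)u^4 + (1/81)u^3 - (4/9)u^2 - (4/81)u + 112/81
L_3(u) = (u + 4)(u + 2)(u + 1)(u - 7/2) / [-108] = -(1/108)u^4 - (7/216)u^3 + (7/72)u^2 + (41/108)u + 7/27
L_4(u) = (u + 4)(u + 2)(u + 1)(u - 2) / [4455/16] = (16/4455)u^4 + (16/891)u^3 - (64/891)u - 256/4455
h(u) = 463·L_0 + 39·L_1 + 7·L_2 + 55·L_3 + (3359/8)·L_4
Only the constant term is needed; take it from each L_i and combine:
463·(7/135) + 39·(-7/11) + 7·(112/81) + 55·(7/27) + (3359/8)·(-256/4455) = -1

-1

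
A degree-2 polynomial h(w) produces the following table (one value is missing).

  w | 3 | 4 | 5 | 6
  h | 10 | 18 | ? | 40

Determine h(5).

The 3 known values determine h uniquely (degree ≤ 2).
Evaluate each Lagrange basis at w = 5:
L_0(5) = (1)·(-1)/[(-1)·(-3)] = -1/3
L_1(5) = (2)·(-1)/[(1)·(-2)] = 1
L_2(5) = (2)·(1)/[(3)·(2)] = 1/3
Sum: 10·(-1/3) + 18·(1) + 40·(1/3) = 28

28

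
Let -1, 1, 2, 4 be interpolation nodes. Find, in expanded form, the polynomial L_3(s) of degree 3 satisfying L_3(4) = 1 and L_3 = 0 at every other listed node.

L_3(s) = (s + 1)(s - 1)(s - 2) / [(5)·(3)·(2)]
       = (s^3 - 2s^2 - s + 2) / (30)

L_3(s) = (1/30)s^3 - (1/15)s^2 - (1/30)s + 1/15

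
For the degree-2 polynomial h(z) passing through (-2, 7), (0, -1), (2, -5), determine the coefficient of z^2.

L_0(z) = z(z - 2) / [8] = (1/8)z^2 - (1/4)z
L_1(z) = (z + 2)(z - 2) / [-4] = -(1/4)z^2 + 1
L_2(z) = (z + 2)z / [8] = (1/8)z^2 + (1/4)z
h(z) = 7·L_0 + (-1)·L_1 + (-5)·L_2
Only the coefficient of z^2 is needed; take it from each L_i and combine:
7·(1/8) + (-1)·(-1/4) + (-5)·(1/8) = 1/2

1/2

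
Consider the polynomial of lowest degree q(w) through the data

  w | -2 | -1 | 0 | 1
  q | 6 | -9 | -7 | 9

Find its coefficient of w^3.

L_0(w) = (w + 1)w(w - 1) / [-6] = -(1/6)w^3 + (1/6)w
L_1(w) = (w + 2)w(w - 1) / [2] = (1/2)w^3 + (1/2)w^2 - w
L_2(w) = (w + 2)(w + 1)(w - 1) / [-2] = -(1/2)w^3 - w^2 + (1/2)w + 1
L_3(w) = (w + 2)(w + 1)w / [6] = (1/6)w^3 + (1/2)w^2 + (1/3)w
q(w) = 6·L_0 + (-9)·L_1 + (-7)·L_2 + 9·L_3
Only the coefficient of w^3 is needed; take it from each L_i and combine:
6·(-1/6) + (-9)·(1/2) + (-7)·(-1/2) + 9·(1/6) = -1/2

-1/2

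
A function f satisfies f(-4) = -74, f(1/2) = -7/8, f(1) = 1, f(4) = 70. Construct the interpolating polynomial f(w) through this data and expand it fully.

f(w) = w^3 + 2w - 2

Build the Lagrange basis polynomials:
L_0(w) = (w - 1/2)(w - 1)(w - 4) / [-180] = -(1/180)w^3 + (11/360)w^2 - (13/360)w + 1/90
L_1(w) = (w + 4)(w - 1)(w - 4) / [63/8] = (8/63)w^3 - (8/63)w^2 - (128/63)w + 128/63
L_2(w) = (w + 4)(w - 1/2)(w - 4) / [-15/2] = -(2/15)w^3 + (1/15)w^2 + (32/15)w - 16/15
L_3(w) = (w + 4)(w - 1/2)(w - 1) / [84] = (1/84)w^3 + (5/168)w^2 - (11/168)w + 1/42
f(w) = (-74)·L_0 + (-7/8)·L_1 + 1·L_2 + 70·L_3
  (-74)·L_0(w) = (37/90)w^3 - (407/180)w^2 + (481/180)w - 37/45
  (-7/8)·L_1(w) = -(1/9)w^3 + (1/9)w^2 + (16/9)w - 16/9
  1·L_2(w) = -(2/15)w^3 + (1/15)w^2 + (32/15)w - 16/15
  70·L_3(w) = (5/6)w^3 + (25/12)w^2 - (55/12)w + 5/3
Adding term by term: w^3 + 2w - 2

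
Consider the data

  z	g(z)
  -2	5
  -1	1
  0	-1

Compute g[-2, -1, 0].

g[-2,-1] = (1 - 5) / (-1 - (-2)) = -4
g[-1,0] = (-1 - 1) / (0 - (-1)) = -2
g[-2,-1,0] = (-2 - (-4)) / (0 - (-2)) = 1

1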